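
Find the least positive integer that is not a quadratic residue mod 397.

(2/397) = −1, so 2 is the smallest positive non-residue mod 397.

2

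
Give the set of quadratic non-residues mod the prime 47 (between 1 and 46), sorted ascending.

5,10,11,13,15,19,20,22,23,26,29,30,31,33,35,38,39,40,41,43,44,45,46

Square k = 1,…,23 (k and 47−k give the same square):
1²=1, 2²=4, 3²=9, 4²=16, 5²=25, 6²=36, 7²≡2, 8²≡17, 9²≡34, 10²≡6, 11²≡27, 12²≡3, 13²≡28, 14²≡8, 15²≡37, 16²≡21, 17²≡7, 18²≡42, 19²≡32, 20²≡24, 21²≡18, 22²≡14, 23²≡12 (mod 47).
The residues are {1, 2, 3, 4, 6, 7, 8, 9, 12, 14, 16, 17, 18, 21, 24, 25, 27, 28, 32, 34, 36, 37, 42}; the non-residues are the remaining 23 nonzero classes.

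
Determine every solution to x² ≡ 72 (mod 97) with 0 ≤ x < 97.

97 ≡ 1 (mod 4), so we find a root by search.
Trying successive values, 13² = 169 ≡ 72 (mod 97). The other root is 97 − 13 = 84.

13, 84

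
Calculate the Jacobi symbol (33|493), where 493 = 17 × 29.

Reciprocity: 33 ≡ 1 and 493 ≡ 1 (mod 4), so (33/493) = +(493/33).
Reduce top mod 33: now compute (31/33).
Reciprocity: 31 ≡ 3 and 33 ≡ 1 (mod 4), so (31/33) = +(33/31).
Reduce top mod 31: now compute (2/31).
Pull out 2: since 31 ≡ 7 (mod 8), (2/31) = +1.
Reached (1/31) = 1. Collecting the sign flips along the way, the symbol is +1.

1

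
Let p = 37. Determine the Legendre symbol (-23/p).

-1

First reduce: -23 ≡ 14 (mod 37).
Pull out 2: since 37 ≡ 5 (mod 8), (2/37) = -1.
Reciprocity: 7 ≡ 3 and 37 ≡ 1 (mod 4), so (7/37) = +(37/7).
Reduce top mod 7: now compute (2/7).
Pull out 2: since 7 ≡ 7 (mod 8), (2/7) = +1.
Reached (1/7) = 1. Collecting the sign flips along the way, the symbol is -1.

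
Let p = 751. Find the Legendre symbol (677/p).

Euler's criterion: (677/751) ≡ 677^375 (mod 751).
677^2 ≡ 219 (mod 751)
677^4 ≡ 648 (mod 751)
677^8 ≡ 95 (mod 751)
677^16 ≡ 13 (mod 751)
677^32 ≡ 169 (mod 751)
677^64 ≡ 23 (mod 751)
677^128 ≡ 529 (mod 751)
677^256 ≡ 469 (mod 751)
677^375 = 677^(256+64+32+16+4+2+1) ≡ 750 (mod 751).
Result is 750 ≡ −1, so (677/751) = −1.

-1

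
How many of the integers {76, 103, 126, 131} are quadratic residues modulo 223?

(76/223) = +1 → QR.
(103/223) = -1 → non-residue.
(126/223) = +1 → QR.
(131/223) = +1 → QR.
Total quadratic residues among the 4: 3.

3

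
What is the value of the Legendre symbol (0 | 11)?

0

Top reduces to 0: gcd > 1, so the symbol is 0.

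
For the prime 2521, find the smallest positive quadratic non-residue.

(2/2521) = +1, so 2 is a residue.
(3/2521) = +1, so 3 is a residue.
(4/2521) = +1, so 4 is a residue.
(5/2521) = +1, so 5 is a residue.
(6/2521) = +1, so 6 is a residue.
(7/2521) = +1, so 7 is a residue.
(8/2521) = +1, so 8 is a residue.
(9/2521) = +1, so 9 is a residue.
(10/2521) = +1, so 10 is a residue.
(11/2521) = −1, so 11 is the smallest positive non-residue mod 2521.

11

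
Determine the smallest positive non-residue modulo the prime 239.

7

(2/239) = +1, so 2 is a residue.
(3/239) = +1, so 3 is a residue.
(4/239) = +1, so 4 is a residue.
(5/239) = +1, so 5 is a residue.
(6/239) = +1, so 6 is a residue.
(7/239) = −1, so 7 is the smallest positive non-residue mod 239.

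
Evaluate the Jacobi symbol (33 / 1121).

Reciprocity: 33 ≡ 1 and 1121 ≡ 1 (mod 4), so (33/1121) = +(1121/33).
Reduce top mod 33: now compute (32/33).
Pull out 2^5: since 33 ≡ 1 (mod 8), (2/33) = +1, so (2/33)^5 = +1.
Reached (1/33) = 1. Collecting the sign flips along the way, the symbol is +1.

1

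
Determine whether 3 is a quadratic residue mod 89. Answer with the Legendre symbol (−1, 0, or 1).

Reciprocity: 3 ≡ 3 and 89 ≡ 1 (mod 4), so (3/89) = +(89/3).
Reduce top mod 3: now compute (2/3).
Pull out 2: since 3 ≡ 3 (mod 8), (2/3) = -1.
Reached (1/3) = 1. Collecting the sign flips along the way, the symbol is -1.

-1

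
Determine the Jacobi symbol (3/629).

-1

Reciprocity: 3 ≡ 3 and 629 ≡ 1 (mod 4), so (3/629) = +(629/3).
Reduce top mod 3: now compute (2/3).
Pull out 2: since 3 ≡ 3 (mod 8), (2/3) = -1.
Reached (1/3) = 1. Collecting the sign flips along the way, the symbol is -1.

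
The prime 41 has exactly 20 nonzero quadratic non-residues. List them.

3, 6, 7, 11, 12, 13, 14, 15, 17, 19, 22, 24, 26, 27, 28, 29, 30, 34, 35, 38

Square k = 1,…,20 (k and 41−k give the same square):
1²=1, 2²=4, 3²=9, 4²=16, 5²=25, 6²=36, 7²≡8, 8²≡23, 9²≡40, 10²≡18, 11²≡39, 12²≡21, 13²≡5, 14²≡32, 15²≡20, 16²≡10, 17²≡2, 18²≡37, 19²≡33, 20²≡31 (mod 41).
The residues are {1, 2, 4, 5, 8, 9, 10, 16, 18, 20, 21, 23, 25, 31, 32, 33, 36, 37, 39, 40}; the non-residues are the remaining 20 nonzero classes.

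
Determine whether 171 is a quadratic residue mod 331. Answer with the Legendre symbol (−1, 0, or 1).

1

Reciprocity: 171 ≡ 3 and 331 ≡ 3 (mod 4), so (171/331) = −(331/171).
Reduce top mod 171: now compute (160/171).
Pull out 2^5: since 171 ≡ 3 (mod 8), (2/171) = -1, so (2/171)^5 = -1.
Reciprocity: 5 ≡ 1 and 171 ≡ 3 (mod 4), so (5/171) = +(171/5).
Reduce top mod 5: now compute (1/5).
Reached (1/5) = 1. Collecting the sign flips along the way, the symbol is +1.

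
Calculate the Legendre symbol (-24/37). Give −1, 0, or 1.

-1

First reduce: -24 ≡ 13 (mod 37).
Reciprocity: 13 ≡ 1 and 37 ≡ 1 (mod 4), so (13/37) = +(37/13).
Reduce top mod 13: now compute (11/13).
Reciprocity: 11 ≡ 3 and 13 ≡ 1 (mod 4), so (11/13) = +(13/11).
Reduce top mod 11: now compute (2/11).
Pull out 2: since 11 ≡ 3 (mod 8), (2/11) = -1.
Reached (1/11) = 1. Collecting the sign flips along the way, the symbol is -1.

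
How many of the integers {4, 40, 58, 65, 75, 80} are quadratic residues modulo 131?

5

(4/131) = +1 → QR.
(40/131) = -1 → non-residue.
(58/131) = +1 → QR.
(65/131) = +1 → QR.
(75/131) = +1 → QR.
(80/131) = +1 → QR.
Total quadratic residues among the 6: 5.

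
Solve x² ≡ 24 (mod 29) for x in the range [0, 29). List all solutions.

13, 16

29 ≡ 1 (mod 4), so we find a root by search.
Trying successive values, 13² = 169 ≡ 24 (mod 29). The other root is 29 − 13 = 16.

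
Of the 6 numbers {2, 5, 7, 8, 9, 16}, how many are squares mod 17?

4

(2/17) = +1 → QR.
(5/17) = -1 → non-residue.
(7/17) = -1 → non-residue.
(8/17) = +1 → QR.
(9/17) = +1 → QR.
(16/17) = +1 → QR.
Total quadratic residues among the 6: 4.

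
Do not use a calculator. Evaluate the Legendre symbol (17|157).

Reciprocity: 17 ≡ 1 and 157 ≡ 1 (mod 4), so (17/157) = +(157/17).
Reduce top mod 17: now compute (4/17).
Pull out 2^2: since 17 ≡ 1 (mod 8), (2/17) = +1, so (2/17)^2 = +1.
Reached (1/17) = 1. Collecting the sign flips along the way, the symbol is +1.

1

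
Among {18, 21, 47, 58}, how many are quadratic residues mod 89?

(18/89) = +1 → QR.
(21/89) = +1 → QR.
(47/89) = +1 → QR.
(58/89) = -1 → non-residue.
Total quadratic residues among the 4: 3.

3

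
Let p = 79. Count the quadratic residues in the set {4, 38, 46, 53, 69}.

(4/79) = +1 → QR.
(38/79) = +1 → QR.
(46/79) = +1 → QR.
(53/79) = -1 → non-residue.
(69/79) = -1 → non-residue.
Total quadratic residues among the 5: 3.

3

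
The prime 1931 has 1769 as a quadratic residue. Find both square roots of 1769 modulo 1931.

Since 1931 ≡ 3 (mod 4), a square root of 1769 is 1769^((1931+1)/4) = 1769^483 mod 1931.
Repeated squaring: 1769^2≡1141, 1769^4≡387, 1769^8≡1082, 1769^16≡538, 1769^32≡1725, 1769^64≡1885, 1769^128≡185, 1769^256≡1398 (mod 1931).
1769^483 = 1769^(256+128+64+32+2+1) ≡ 186 (mod 1931).
Check: 186² = 34596 ≡ 1769 (mod 1931). The two roots are 186 and 1745.

186, 1745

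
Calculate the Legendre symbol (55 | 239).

Reciprocity: 55 ≡ 3 and 239 ≡ 3 (mod 4), so (55/239) = −(239/55).
Reduce top mod 55: now compute (19/55).
Reciprocity: 19 ≡ 3 and 55 ≡ 3 (mod 4), so (19/55) = −(55/19).
Reduce top mod 19: now compute (17/19).
Reciprocity: 17 ≡ 1 and 19 ≡ 3 (mod 4), so (17/19) = +(19/17).
Reduce top mod 17: now compute (2/17).
Pull out 2: since 17 ≡ 1 (mod 8), (2/17) = +1.
Reached (1/17) = 1. Collecting the sign flips along the way, the symbol is +1.

1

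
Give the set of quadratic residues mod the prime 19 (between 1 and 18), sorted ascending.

1 4 5 6 7 9 11 16 17

Square k = 1,…,9 (k and 19−k give the same square):
1²=1, 2²=4, 3²=9, 4²=16, 5²≡6, 6²≡17, 7²≡11, 8²≡7, 9²≡5 (mod 19).
So the quadratic residues mod 19 are {1, 4, 5, 6, 7, 9, 11, 16, 17}.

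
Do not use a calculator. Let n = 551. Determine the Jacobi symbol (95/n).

Reciprocity: 95 ≡ 3 and 551 ≡ 3 (mod 4), so (95/551) = −(551/95).
Reduce top mod 95: now compute (76/95).
Pull out 2^2: since 95 ≡ 7 (mod 8), (2/95) = +1, so (2/95)^2 = +1.
Reciprocity: 19 ≡ 3 and 95 ≡ 3 (mod 4), so (19/95) = −(95/19).
Reduce top mod 19: now compute (0/19).
Top reduces to 0: gcd > 1, so the symbol is 0.

0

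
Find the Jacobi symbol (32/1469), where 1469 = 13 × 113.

-1

Pull out 2^5: since 1469 ≡ 5 (mod 8), (2/1469) = -1, so (2/1469)^5 = -1.
Reached (1/1469) = 1. Collecting the sign flips along the way, the symbol is -1.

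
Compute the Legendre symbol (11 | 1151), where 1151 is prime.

Reciprocity: 11 ≡ 3 and 1151 ≡ 3 (mod 4), so (11/1151) = −(1151/11).
Reduce top mod 11: now compute (7/11).
Reciprocity: 7 ≡ 3 and 11 ≡ 3 (mod 4), so (7/11) = −(11/7).
Reduce top mod 7: now compute (4/7).
Pull out 2^2: since 7 ≡ 7 (mod 8), (2/7) = +1, so (2/7)^2 = +1.
Reached (1/7) = 1. Collecting the sign flips along the way, the symbol is +1.

1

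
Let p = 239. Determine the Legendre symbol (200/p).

Euler's criterion: (200/239) ≡ 200^119 (mod 239).
200^2 ≡ 87 (mod 239)
200^4 ≡ 160 (mod 239)
200^8 ≡ 27 (mod 239)
200^16 ≡ 12 (mod 239)
200^32 ≡ 144 (mod 239)
200^64 ≡ 182 (mod 239)
200^119 = 200^(64+32+16+4+2+1) ≡ 1 (mod 239).
Result is 1, so (200/239) = 1.

1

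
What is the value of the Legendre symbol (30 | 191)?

1

Euler's criterion: (30/191) ≡ 30^95 (mod 191).
30^2 ≡ 136 (mod 191)
30^4 ≡ 160 (mod 191)
30^8 ≡ 6 (mod 191)
30^16 ≡ 36 (mod 191)
30^32 ≡ 150 (mod 191)
30^64 ≡ 153 (mod 191)
30^95 = 30^(64+16+8+4+2+1) ≡ 1 (mod 191).
Result is 1, so (30/191) = 1.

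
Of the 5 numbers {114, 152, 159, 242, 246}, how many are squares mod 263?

1

(114/263) = -1 → non-residue.
(152/263) = -1 → non-residue.
(159/263) = -1 → non-residue.
(242/263) = +1 → QR.
(246/263) = -1 → non-residue.
Total quadratic residues among the 5: 1.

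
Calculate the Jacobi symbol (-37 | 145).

First reduce: -37 ≡ 108 (mod 145).
Pull out 2^2: since 145 ≡ 1 (mod 8), (2/145) = +1, so (2/145)^2 = +1.
Reciprocity: 27 ≡ 3 and 145 ≡ 1 (mod 4), so (27/145) = +(145/27).
Reduce top mod 27: now compute (10/27).
Pull out 2: since 27 ≡ 3 (mod 8), (2/27) = -1.
Reciprocity: 5 ≡ 1 and 27 ≡ 3 (mod 4), so (5/27) = +(27/5).
Reduce top mod 5: now compute (2/5).
Pull out 2: since 5 ≡ 5 (mod 8), (2/5) = -1.
Reached (1/5) = 1. Collecting the sign flips along the way, the symbol is +1.

1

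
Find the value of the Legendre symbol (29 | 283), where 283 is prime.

1

Euler's criterion: (29/283) ≡ 29^141 (mod 283).
29^2 ≡ 275 (mod 283)
29^4 ≡ 64 (mod 283)
29^8 ≡ 134 (mod 283)
29^16 ≡ 127 (mod 283)
29^32 ≡ 281 (mod 283)
29^64 ≡ 4 (mod 283)
29^128 ≡ 16 (mod 283)
29^141 = 29^(128+8+4+1) ≡ 1 (mod 283).
Result is 1, so (29/283) = 1.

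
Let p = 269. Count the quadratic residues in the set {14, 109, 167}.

1

(14/269) = +1 → QR.
(109/269) = -1 → non-residue.
(167/269) = -1 → non-residue.
Total quadratic residues among the 3: 1.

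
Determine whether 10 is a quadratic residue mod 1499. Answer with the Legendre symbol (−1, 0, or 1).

Pull out 2: since 1499 ≡ 3 (mod 8), (2/1499) = -1.
Reciprocity: 5 ≡ 1 and 1499 ≡ 3 (mod 4), so (5/1499) = +(1499/5).
Reduce top mod 5: now compute (4/5).
Pull out 2^2: since 5 ≡ 5 (mod 8), (2/5) = -1, so (2/5)^2 = +1.
Reached (1/5) = 1. Collecting the sign flips along the way, the symbol is -1.

-1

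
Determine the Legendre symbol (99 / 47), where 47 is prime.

-1

Euler's criterion: (99/47) ≡ 5^23 (mod 47).
5^2 ≡ 25 (mod 47)
5^4 ≡ 14 (mod 47)
5^8 ≡ 8 (mod 47)
5^16 ≡ 17 (mod 47)
5^23 = 5^(16+4+2+1) ≡ 46 (mod 47).
Result is 46 ≡ −1, so (99/47) = −1.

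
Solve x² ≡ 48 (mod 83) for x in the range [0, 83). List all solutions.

Since 83 ≡ 3 (mod 4), a square root of 48 is 48^((83+1)/4) = 48^21 mod 83.
Repeated squaring: 48^2≡63, 48^4≡68, 48^8≡59, 48^16≡78 (mod 83).
48^21 = 48^(16+4+1) ≡ 31 (mod 83).
Check: 31² = 961 ≡ 48 (mod 83). The two roots are 31 and 52.

31, 52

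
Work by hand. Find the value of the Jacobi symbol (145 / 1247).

Reciprocity: 145 ≡ 1 and 1247 ≡ 3 (mod 4), so (145/1247) = +(1247/145).
Reduce top mod 145: now compute (87/145).
Reciprocity: 87 ≡ 3 and 145 ≡ 1 (mod 4), so (87/145) = +(145/87).
Reduce top mod 87: now compute (58/87).
Pull out 2: since 87 ≡ 7 (mod 8), (2/87) = +1.
Reciprocity: 29 ≡ 1 and 87 ≡ 3 (mod 4), so (29/87) = +(87/29).
Reduce top mod 29: now compute (0/29).
Top reduces to 0: gcd > 1, so the symbol is 0.

0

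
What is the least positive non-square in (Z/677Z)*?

2

(2/677) = −1, so 2 is the smallest positive non-residue mod 677.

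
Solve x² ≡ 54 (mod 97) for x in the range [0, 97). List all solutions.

32, 65

97 ≡ 1 (mod 4), so we find a root by search.
Trying successive values, 32² = 1024 ≡ 54 (mod 97). The other root is 97 − 32 = 65.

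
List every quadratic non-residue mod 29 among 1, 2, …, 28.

2,3,8,10,11,12,14,15,17,18,19,21,26,27

Square k = 1,…,14 (k and 29−k give the same square):
1²=1, 2²=4, 3²=9, 4²=16, 5²=25, 6²≡7, 7²≡20, 8²≡6, 9²≡23, 10²≡13, 11²≡5, 12²≡28, 13²≡24, 14²≡22 (mod 29).
The residues are {1, 4, 5, 6, 7, 9, 13, 16, 20, 22, 23, 24, 25, 28}; the non-residues are the remaining 14 nonzero classes.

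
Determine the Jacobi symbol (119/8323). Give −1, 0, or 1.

Reciprocity: 119 ≡ 3 and 8323 ≡ 3 (mod 4), so (119/8323) = −(8323/119).
Reduce top mod 119: now compute (112/119).
Pull out 2^4: since 119 ≡ 7 (mod 8), (2/119) = +1, so (2/119)^4 = +1.
Reciprocity: 7 ≡ 3 and 119 ≡ 3 (mod 4), so (7/119) = −(119/7).
Reduce top mod 7: now compute (0/7).
Top reduces to 0: gcd > 1, so the symbol is 0.

0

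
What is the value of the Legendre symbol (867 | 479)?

Euler's criterion: (867/479) ≡ 388^239 (mod 479).
388^2 ≡ 138 (mod 479)
388^4 ≡ 363 (mod 479)
388^8 ≡ 44 (mod 479)
388^16 ≡ 20 (mod 479)
388^32 ≡ 400 (mod 479)
388^64 ≡ 14 (mod 479)
388^128 ≡ 196 (mod 479)
388^239 = 388^(128+64+32+8+4+2+1) ≡ 1 (mod 479).
Result is 1, so (867/479) = 1.

1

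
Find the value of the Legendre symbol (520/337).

-1

First reduce: 520 ≡ 183 (mod 337).
Reciprocity: 183 ≡ 3 and 337 ≡ 1 (mod 4), so (183/337) = +(337/183).
Reduce top mod 183: now compute (154/183).
Pull out 2: since 183 ≡ 7 (mod 8), (2/183) = +1.
Reciprocity: 77 ≡ 1 and 183 ≡ 3 (mod 4), so (77/183) = +(183/77).
Reduce top mod 77: now compute (29/77).
Reciprocity: 29 ≡ 1 and 77 ≡ 1 (mod 4), so (29/77) = +(77/29).
Reduce top mod 29: now compute (19/29).
Reciprocity: 19 ≡ 3 and 29 ≡ 1 (mod 4), so (19/29) = +(29/19).
Reduce top mod 19: now compute (10/19).
Pull out 2: since 19 ≡ 3 (mod 8), (2/19) = -1.
Reciprocity: 5 ≡ 1 and 19 ≡ 3 (mod 4), so (5/19) = +(19/5).
Reduce top mod 5: now compute (4/5).
Pull out 2^2: since 5 ≡ 5 (mod 8), (2/5) = -1, so (2/5)^2 = +1.
Reached (1/5) = 1. Collecting the sign flips along the way, the symbol is -1.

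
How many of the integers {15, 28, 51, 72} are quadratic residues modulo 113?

(15/113) = +1 → QR.
(28/113) = +1 → QR.
(51/113) = +1 → QR.
(72/113) = +1 → QR.
Total quadratic residues among the 4: 4.

4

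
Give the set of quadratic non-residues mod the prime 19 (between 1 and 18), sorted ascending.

Square k = 1,…,9 (k and 19−k give the same square):
1²=1, 2²=4, 3²=9, 4²=16, 5²≡6, 6²≡17, 7²≡11, 8²≡7, 9²≡5 (mod 19).
The residues are {1, 4, 5, 6, 7, 9, 11, 16, 17}; the non-residues are the remaining 9 nonzero classes.

2 3 8 10 12 13 14 15 18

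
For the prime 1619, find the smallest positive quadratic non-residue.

2

(2/1619) = −1, so 2 is the smallest positive non-residue mod 1619.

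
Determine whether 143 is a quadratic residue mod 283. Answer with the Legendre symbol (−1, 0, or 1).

1

Reciprocity: 143 ≡ 3 and 283 ≡ 3 (mod 4), so (143/283) = −(283/143).
Reduce top mod 143: now compute (140/143).
Pull out 2^2: since 143 ≡ 7 (mod 8), (2/143) = +1, so (2/143)^2 = +1.
Reciprocity: 35 ≡ 3 and 143 ≡ 3 (mod 4), so (35/143) = −(143/35).
Reduce top mod 35: now compute (3/35).
Reciprocity: 3 ≡ 3 and 35 ≡ 3 (mod 4), so (3/35) = −(35/3).
Reduce top mod 3: now compute (2/3).
Pull out 2: since 3 ≡ 3 (mod 8), (2/3) = -1.
Reached (1/3) = 1. Collecting the sign flips along the way, the symbol is +1.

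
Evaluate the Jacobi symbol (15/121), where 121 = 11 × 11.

Reciprocity: 15 ≡ 3 and 121 ≡ 1 (mod 4), so (15/121) = +(121/15).
Reduce top mod 15: now compute (1/15).
Reached (1/15) = 1. Collecting the sign flips along the way, the symbol is +1.

1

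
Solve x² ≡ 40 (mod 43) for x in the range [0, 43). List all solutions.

Since 43 ≡ 3 (mod 4), a square root of 40 is 40^((43+1)/4) = 40^11 mod 43.
Repeated squaring: 40^2≡9, 40^4≡38, 40^8≡25 (mod 43).
40^11 = 40^(8+2+1) ≡ 13 (mod 43).
Check: 13² = 169 ≡ 40 (mod 43). The two roots are 13 and 30.

13, 30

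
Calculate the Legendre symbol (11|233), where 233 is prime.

-1

Euler's criterion: (11/233) ≡ 11^116 (mod 233).
11^2 ≡ 121 (mod 233)
11^4 ≡ 195 (mod 233)
11^8 ≡ 46 (mod 233)
11^16 ≡ 19 (mod 233)
11^32 ≡ 128 (mod 233)
11^64 ≡ 74 (mod 233)
11^116 = 11^(64+32+16+4) ≡ 232 (mod 233).
Result is 232 ≡ −1, so (11/233) = −1.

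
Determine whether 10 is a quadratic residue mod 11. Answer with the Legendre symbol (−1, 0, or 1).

-1

Pull out 2: since 11 ≡ 3 (mod 8), (2/11) = -1.
Reciprocity: 5 ≡ 1 and 11 ≡ 3 (mod 4), so (5/11) = +(11/5).
Reduce top mod 5: now compute (1/5).
Reached (1/5) = 1. Collecting the sign flips along the way, the symbol is -1.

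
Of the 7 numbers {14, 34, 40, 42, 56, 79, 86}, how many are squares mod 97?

(14/97) = -1 → non-residue.
(34/97) = -1 → non-residue.
(40/97) = -1 → non-residue.
(42/97) = -1 → non-residue.
(56/97) = -1 → non-residue.
(79/97) = +1 → QR.
(86/97) = +1 → QR.
Total quadratic residues among the 7: 2.

2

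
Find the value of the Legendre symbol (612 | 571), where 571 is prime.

First reduce: 612 ≡ 41 (mod 571).
Reciprocity: 41 ≡ 1 and 571 ≡ 3 (mod 4), so (41/571) = +(571/41).
Reduce top mod 41: now compute (38/41).
Pull out 2: since 41 ≡ 1 (mod 8), (2/41) = +1.
Reciprocity: 19 ≡ 3 and 41 ≡ 1 (mod 4), so (19/41) = +(41/19).
Reduce top mod 19: now compute (3/19).
Reciprocity: 3 ≡ 3 and 19 ≡ 3 (mod 4), so (3/19) = −(19/3).
Reduce top mod 3: now compute (1/3).
Reached (1/3) = 1. Collecting the sign flips along the way, the symbol is -1.

-1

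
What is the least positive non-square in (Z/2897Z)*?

(2/2897) = +1, so 2 is a residue.
(3/2897) = −1, so 3 is the smallest positive non-residue mod 2897.

3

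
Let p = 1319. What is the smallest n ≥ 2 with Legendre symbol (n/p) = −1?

13

(2/1319) = +1, so 2 is a residue.
(3/1319) = +1, so 3 is a residue.
(4/1319) = +1, so 4 is a residue.
(5/1319) = +1, so 5 is a residue.
(6/1319) = +1, so 6 is a residue.
(7/1319) = +1, so 7 is a residue.
(8/1319) = +1, so 8 is a residue.
(9/1319) = +1, so 9 is a residue.
(10/1319) = +1, so 10 is a residue.
(11/1319) = +1, so 11 is a residue.
(12/1319) = +1, so 12 is a residue.
(13/1319) = −1, so 13 is the smallest positive non-residue mod 1319.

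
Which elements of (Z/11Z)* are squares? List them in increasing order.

Square k = 1,…,5 (k and 11−k give the same square):
1²=1, 2²=4, 3²=9, 4²≡5, 5²≡3 (mod 11).
So the quadratic residues mod 11 are {1, 3, 4, 5, 9}.

1 3 4 5 9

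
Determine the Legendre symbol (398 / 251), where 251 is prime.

1

First reduce: 398 ≡ 147 (mod 251).
Reciprocity: 147 ≡ 3 and 251 ≡ 3 (mod 4), so (147/251) = −(251/147).
Reduce top mod 147: now compute (104/147).
Pull out 2^3: since 147 ≡ 3 (mod 8), (2/147) = -1, so (2/147)^3 = -1.
Reciprocity: 13 ≡ 1 and 147 ≡ 3 (mod 4), so (13/147) = +(147/13).
Reduce top mod 13: now compute (4/13).
Pull out 2^2: since 13 ≡ 5 (mod 8), (2/13) = -1, so (2/13)^2 = +1.
Reached (1/13) = 1. Collecting the sign flips along the way, the symbol is +1.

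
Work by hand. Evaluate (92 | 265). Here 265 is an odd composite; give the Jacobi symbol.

Pull out 2^2: since 265 ≡ 1 (mod 8), (2/265) = +1, so (2/265)^2 = +1.
Reciprocity: 23 ≡ 3 and 265 ≡ 1 (mod 4), so (23/265) = +(265/23).
Reduce top mod 23: now compute (12/23).
Pull out 2^2: since 23 ≡ 7 (mod 8), (2/23) = +1, so (2/23)^2 = +1.
Reciprocity: 3 ≡ 3 and 23 ≡ 3 (mod 4), so (3/23) = −(23/3).
Reduce top mod 3: now compute (2/3).
Pull out 2: since 3 ≡ 3 (mod 8), (2/3) = -1.
Reached (1/3) = 1. Collecting the sign flips along the way, the symbol is +1.

1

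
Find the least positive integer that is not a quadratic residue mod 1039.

(2/1039) = +1, so 2 is a residue.
(3/1039) = −1, so 3 is the smallest positive non-residue mod 1039.

3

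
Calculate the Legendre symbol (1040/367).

Euler's criterion: (1040/367) ≡ 306^183 (mod 367).
306^2 ≡ 51 (mod 367)
306^4 ≡ 32 (mod 367)
306^8 ≡ 290 (mod 367)
306^16 ≡ 57 (mod 367)
306^32 ≡ 313 (mod 367)
306^64 ≡ 347 (mod 367)
306^128 ≡ 33 (mod 367)
306^183 = 306^(128+32+16+4+2+1) ≡ 366 (mod 367).
Result is 366 ≡ −1, so (1040/367) = −1.

-1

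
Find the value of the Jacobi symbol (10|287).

-1

Pull out 2: since 287 ≡ 7 (mod 8), (2/287) = +1.
Reciprocity: 5 ≡ 1 and 287 ≡ 3 (mod 4), so (5/287) = +(287/5).
Reduce top mod 5: now compute (2/5).
Pull out 2: since 5 ≡ 5 (mod 8), (2/5) = -1.
Reached (1/5) = 1. Collecting the sign flips along the way, the symbol is -1.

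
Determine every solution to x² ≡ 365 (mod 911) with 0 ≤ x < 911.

Since 911 ≡ 3 (mod 4), a square root of 365 is 365^((911+1)/4) = 365^228 mod 911.
Repeated squaring: 365^2≡219, 365^4≡589, 365^8≡741, 365^16≡659, 365^32≡645, 365^64≡609, 365^128≡104 (mod 911).
365^228 = 365^(128+64+32+4) ≡ 387 (mod 911).
Check: 387² = 149769 ≡ 365 (mod 911). The two roots are 387 and 524.

387, 524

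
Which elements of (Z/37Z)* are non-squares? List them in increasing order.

2 5 6 8 13 14 15 17 18 19 20 22 23 24 29 31 32 35

Square k = 1,…,18 (k and 37−k give the same square):
1²=1, 2²=4, 3²=9, 4²=16, 5²=25, 6²=36, 7²≡12, 8²≡27, 9²≡7, 10²≡26, 11²≡10, 12²≡33, 13²≡21, 14²≡11, 15²≡3, 16²≡34, 17²≡30, 18²≡28 (mod 37).
The residues are {1, 3, 4, 7, 9, 10, 11, 12, 16, 21, 25, 26, 27, 28, 30, 33, 34, 36}; the non-residues are the remaining 18 nonzero classes.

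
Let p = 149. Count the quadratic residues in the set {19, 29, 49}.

3

(19/149) = +1 → QR.
(29/149) = +1 → QR.
(49/149) = +1 → QR.
Total quadratic residues among the 3: 3.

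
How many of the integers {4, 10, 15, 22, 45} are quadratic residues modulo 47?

(4/47) = +1 → QR.
(10/47) = -1 → non-residue.
(15/47) = -1 → non-residue.
(22/47) = -1 → non-residue.
(45/47) = -1 → non-residue.
Total quadratic residues among the 5: 1.

1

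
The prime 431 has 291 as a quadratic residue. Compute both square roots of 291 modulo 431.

Since 431 ≡ 3 (mod 4), a square root of 291 is 291^((431+1)/4) = 291^108 mod 431.
Repeated squaring: 291^2≡205, 291^4≡218, 291^8≡114, 291^16≡66, 291^32≡46, 291^64≡392 (mod 431).
291^108 = 291^(64+32+8+4) ≡ 307 (mod 431).
Check: 307² = 94249 ≡ 291 (mod 431). The two roots are 124 and 307.

124, 307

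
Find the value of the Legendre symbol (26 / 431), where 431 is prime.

-1

Pull out 2: since 431 ≡ 7 (mod 8), (2/431) = +1.
Reciprocity: 13 ≡ 1 and 431 ≡ 3 (mod 4), so (13/431) = +(431/13).
Reduce top mod 13: now compute (2/13).
Pull out 2: since 13 ≡ 5 (mod 8), (2/13) = -1.
Reached (1/13) = 1. Collecting the sign flips along the way, the symbol is -1.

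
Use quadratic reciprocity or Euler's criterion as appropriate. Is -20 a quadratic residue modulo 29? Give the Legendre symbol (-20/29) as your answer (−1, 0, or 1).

Euler's criterion: (-20/29) ≡ 9^14 (mod 29).
9^2 ≡ 23 (mod 29)
9^4 ≡ 7 (mod 29)
9^8 ≡ 20 (mod 29)
9^14 = 9^(8+4+2) ≡ 1 (mod 29).
Result is 1, so (-20/29) = 1.

1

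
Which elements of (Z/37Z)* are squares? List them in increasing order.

1,3,4,7,9,10,11,12,16,21,25,26,27,28,30,33,34,36

Square k = 1,…,18 (k and 37−k give the same square):
1²=1, 2²=4, 3²=9, 4²=16, 5²=25, 6²=36, 7²≡12, 8²≡27, 9²≡7, 10²≡26, 11²≡10, 12²≡33, 13²≡21, 14²≡11, 15²≡3, 16²≡34, 17²≡30, 18²≡28 (mod 37).
So the quadratic residues mod 37 are {1, 3, 4, 7, 9, 10, 11, 12, 16, 21, 25, 26, 27, 28, 30, 33, 34, 36}.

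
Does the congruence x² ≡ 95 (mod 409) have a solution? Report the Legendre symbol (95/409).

-1

Reciprocity: 95 ≡ 3 and 409 ≡ 1 (mod 4), so (95/409) = +(409/95).
Reduce top mod 95: now compute (29/95).
Reciprocity: 29 ≡ 1 and 95 ≡ 3 (mod 4), so (29/95) = +(95/29).
Reduce top mod 29: now compute (8/29).
Pull out 2^3: since 29 ≡ 5 (mod 8), (2/29) = -1, so (2/29)^3 = -1.
Reached (1/29) = 1. Collecting the sign flips along the way, the symbol is -1.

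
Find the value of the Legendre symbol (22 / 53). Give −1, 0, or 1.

Pull out 2: since 53 ≡ 5 (mod 8), (2/53) = -1.
Reciprocity: 11 ≡ 3 and 53 ≡ 1 (mod 4), so (11/53) = +(53/11).
Reduce top mod 11: now compute (9/11).
Reciprocity: 9 ≡ 1 and 11 ≡ 3 (mod 4), so (9/11) = +(11/9).
Reduce top mod 9: now compute (2/9).
Pull out 2: since 9 ≡ 1 (mod 8), (2/9) = +1.
Reached (1/9) = 1. Collecting the sign flips along the way, the symbol is -1.

-1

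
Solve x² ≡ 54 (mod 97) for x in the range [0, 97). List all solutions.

32, 65

97 ≡ 1 (mod 4), so we find a root by search.
Trying successive values, 32² = 1024 ≡ 54 (mod 97). The other root is 97 − 32 = 65.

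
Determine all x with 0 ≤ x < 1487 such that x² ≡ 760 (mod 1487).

Since 1487 ≡ 3 (mod 4), a square root of 760 is 760^((1487+1)/4) = 760^372 mod 1487.
Repeated squaring: 760^2≡644, 760^4≡1350, 760^8≡925, 760^16≡600, 760^32≡146, 760^64≡498, 760^128≡1162, 760^256≡48 (mod 1487).
760^372 = 760^(256+64+32+16+4) ≡ 588 (mod 1487).
Check: 588² = 345744 ≡ 760 (mod 1487). The two roots are 588 and 899.

588, 899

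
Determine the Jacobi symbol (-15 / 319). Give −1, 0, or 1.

1

First reduce: -15 ≡ 304 (mod 319).
Pull out 2^4: since 319 ≡ 7 (mod 8), (2/319) = +1, so (2/319)^4 = +1.
Reciprocity: 19 ≡ 3 and 319 ≡ 3 (mod 4), so (19/319) = −(319/19).
Reduce top mod 19: now compute (15/19).
Reciprocity: 15 ≡ 3 and 19 ≡ 3 (mod 4), so (15/19) = −(19/15).
Reduce top mod 15: now compute (4/15).
Pull out 2^2: since 15 ≡ 7 (mod 8), (2/15) = +1, so (2/15)^2 = +1.
Reached (1/15) = 1. Collecting the sign flips along the way, the symbol is +1.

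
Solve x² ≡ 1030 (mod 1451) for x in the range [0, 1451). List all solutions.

Since 1451 ≡ 3 (mod 4), a square root of 1030 is 1030^((1451+1)/4) = 1030^363 mod 1451.
Repeated squaring: 1030^2≡219, 1030^4≡78, 1030^8≡280, 1030^16≡46, 1030^32≡665, 1030^64≡1121, 1030^128≡75, 1030^256≡1272 (mod 1451).
1030^363 = 1030^(256+64+32+8+2+1) ≡ 541 (mod 1451).
Check: 541² = 292681 ≡ 1030 (mod 1451). The two roots are 541 and 910.

541, 910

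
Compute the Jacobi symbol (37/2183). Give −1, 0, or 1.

Reciprocity: 37 ≡ 1 and 2183 ≡ 3 (mod 4), so (37/2183) = +(2183/37).
Reduce top mod 37: now compute (0/37).
Top reduces to 0: gcd > 1, so the symbol is 0.

0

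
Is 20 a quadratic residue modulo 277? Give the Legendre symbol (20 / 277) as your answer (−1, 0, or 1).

Euler's criterion: (20/277) ≡ 20^138 (mod 277).
20^2 ≡ 123 (mod 277)
20^4 ≡ 171 (mod 277)
20^8 ≡ 156 (mod 277)
20^16 ≡ 237 (mod 277)
20^32 ≡ 215 (mod 277)
20^64 ≡ 243 (mod 277)
20^128 ≡ 48 (mod 277)
20^138 = 20^(128+8+2) ≡ 276 (mod 277).
Result is 276 ≡ −1, so (20/277) = −1.

-1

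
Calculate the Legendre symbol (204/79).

1

First reduce: 204 ≡ 46 (mod 79).
Pull out 2: since 79 ≡ 7 (mod 8), (2/79) = +1.
Reciprocity: 23 ≡ 3 and 79 ≡ 3 (mod 4), so (23/79) = −(79/23).
Reduce top mod 23: now compute (10/23).
Pull out 2: since 23 ≡ 7 (mod 8), (2/23) = +1.
Reciprocity: 5 ≡ 1 and 23 ≡ 3 (mod 4), so (5/23) = +(23/5).
Reduce top mod 5: now compute (3/5).
Reciprocity: 3 ≡ 3 and 5 ≡ 1 (mod 4), so (3/5) = +(5/3).
Reduce top mod 3: now compute (2/3).
Pull out 2: since 3 ≡ 3 (mod 8), (2/3) = -1.
Reached (1/3) = 1. Collecting the sign flips along the way, the symbol is +1.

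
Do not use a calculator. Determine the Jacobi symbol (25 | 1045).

0

Reciprocity: 25 ≡ 1 and 1045 ≡ 1 (mod 4), so (25/1045) = +(1045/25).
Reduce top mod 25: now compute (20/25).
Pull out 2^2: since 25 ≡ 1 (mod 8), (2/25) = +1, so (2/25)^2 = +1.
Reciprocity: 5 ≡ 1 and 25 ≡ 1 (mod 4), so (5/25) = +(25/5).
Reduce top mod 5: now compute (0/5).
Top reduces to 0: gcd > 1, so the symbol is 0.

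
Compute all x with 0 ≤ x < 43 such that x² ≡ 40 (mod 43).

Since 43 ≡ 3 (mod 4), a square root of 40 is 40^((43+1)/4) = 40^11 mod 43.
Repeated squaring: 40^2≡9, 40^4≡38, 40^8≡25 (mod 43).
40^11 = 40^(8+2+1) ≡ 13 (mod 43).
Check: 13² = 169 ≡ 40 (mod 43). The two roots are 13 and 30.

13, 30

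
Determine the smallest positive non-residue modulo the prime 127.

(2/127) = +1, so 2 is a residue.
(3/127) = −1, so 3 is the smallest positive non-residue mod 127.

3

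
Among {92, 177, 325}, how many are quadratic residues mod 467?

3

(92/467) = +1 → QR.
(177/467) = +1 → QR.
(325/467) = +1 → QR.
Total quadratic residues among the 3: 3.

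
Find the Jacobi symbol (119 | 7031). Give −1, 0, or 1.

Reciprocity: 119 ≡ 3 and 7031 ≡ 3 (mod 4), so (119/7031) = −(7031/119).
Reduce top mod 119: now compute (10/119).
Pull out 2: since 119 ≡ 7 (mod 8), (2/119) = +1.
Reciprocity: 5 ≡ 1 and 119 ≡ 3 (mod 4), so (5/119) = +(119/5).
Reduce top mod 5: now compute (4/5).
Pull out 2^2: since 5 ≡ 5 (mod 8), (2/5) = -1, so (2/5)^2 = +1.
Reached (1/5) = 1. Collecting the sign flips along the way, the symbol is -1.

-1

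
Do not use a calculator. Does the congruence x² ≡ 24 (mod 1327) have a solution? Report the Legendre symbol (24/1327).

Pull out 2^3: since 1327 ≡ 7 (mod 8), (2/1327) = +1, so (2/1327)^3 = +1.
Reciprocity: 3 ≡ 3 and 1327 ≡ 3 (mod 4), so (3/1327) = −(1327/3).
Reduce top mod 3: now compute (1/3).
Reached (1/3) = 1. Collecting the sign flips along the way, the symbol is -1.

-1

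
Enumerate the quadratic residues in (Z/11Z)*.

Square k = 1,…,5 (k and 11−k give the same square):
1²=1, 2²=4, 3²=9, 4²≡5, 5²≡3 (mod 11).
So the quadratic residues mod 11 are {1, 3, 4, 5, 9}.

1,3,4,5,9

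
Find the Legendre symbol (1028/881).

-1

Euler's criterion: (1028/881) ≡ 147^440 (mod 881).
147^2 ≡ 465 (mod 881)
147^4 ≡ 380 (mod 881)
147^8 ≡ 797 (mod 881)
147^16 ≡ 8 (mod 881)
147^32 ≡ 64 (mod 881)
147^64 ≡ 572 (mod 881)
147^128 ≡ 333 (mod 881)
147^256 ≡ 764 (mod 881)
147^440 = 147^(256+128+32+16+8) ≡ 880 (mod 881).
Result is 880 ≡ −1, so (1028/881) = −1.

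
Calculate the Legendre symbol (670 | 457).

-1

First reduce: 670 ≡ 213 (mod 457).
Reciprocity: 213 ≡ 1 and 457 ≡ 1 (mod 4), so (213/457) = +(457/213).
Reduce top mod 213: now compute (31/213).
Reciprocity: 31 ≡ 3 and 213 ≡ 1 (mod 4), so (31/213) = +(213/31).
Reduce top mod 31: now compute (27/31).
Reciprocity: 27 ≡ 3 and 31 ≡ 3 (mod 4), so (27/31) = −(31/27).
Reduce top mod 27: now compute (4/27).
Pull out 2^2: since 27 ≡ 3 (mod 8), (2/27) = -1, so (2/27)^2 = +1.
Reached (1/27) = 1. Collecting the sign flips along the way, the symbol is -1.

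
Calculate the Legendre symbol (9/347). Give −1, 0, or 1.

1

Euler's criterion: (9/347) ≡ 9^173 (mod 347).
9^2 ≡ 81 (mod 347)
9^4 ≡ 315 (mod 347)
9^8 ≡ 330 (mod 347)
9^16 ≡ 289 (mod 347)
9^32 ≡ 241 (mod 347)
9^64 ≡ 132 (mod 347)
9^128 ≡ 74 (mod 347)
9^173 = 9^(128+32+8+4+1) ≡ 1 (mod 347).
Result is 1, so (9/347) = 1.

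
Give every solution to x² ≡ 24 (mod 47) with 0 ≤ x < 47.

20, 27

Since 47 ≡ 3 (mod 4), a square root of 24 is 24^((47+1)/4) = 24^12 mod 47.
Repeated squaring: 24^2≡12, 24^4≡3, 24^8≡9 (mod 47).
24^12 = 24^(8+4) ≡ 27 (mod 47).
Check: 27² = 729 ≡ 24 (mod 47). The two roots are 20 and 27.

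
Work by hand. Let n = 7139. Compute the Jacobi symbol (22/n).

0

Pull out 2: since 7139 ≡ 3 (mod 8), (2/7139) = -1.
Reciprocity: 11 ≡ 3 and 7139 ≡ 3 (mod 4), so (11/7139) = −(7139/11).
Reduce top mod 11: now compute (0/11).
Top reduces to 0: gcd > 1, so the symbol is 0.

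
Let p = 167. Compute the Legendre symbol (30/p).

Pull out 2: since 167 ≡ 7 (mod 8), (2/167) = +1.
Reciprocity: 15 ≡ 3 and 167 ≡ 3 (mod 4), so (15/167) = −(167/15).
Reduce top mod 15: now compute (2/15).
Pull out 2: since 15 ≡ 7 (mod 8), (2/15) = +1.
Reached (1/15) = 1. Collecting the sign flips along the way, the symbol is -1.

-1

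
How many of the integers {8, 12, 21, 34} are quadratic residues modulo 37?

(8/37) = -1 → non-residue.
(12/37) = +1 → QR.
(21/37) = +1 → QR.
(34/37) = +1 → QR.
Total quadratic residues among the 4: 3.

3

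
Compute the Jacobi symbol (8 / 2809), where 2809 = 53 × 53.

Pull out 2^3: since 2809 ≡ 1 (mod 8), (2/2809) = +1, so (2/2809)^3 = +1.
Reached (1/2809) = 1. Collecting the sign flips along the way, the symbol is +1.

1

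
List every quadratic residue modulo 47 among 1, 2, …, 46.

1,2,3,4,6,7,8,9,12,14,16,17,18,21,24,25,27,28,32,34,36,37,42

Square k = 1,…,23 (k and 47−k give the same square):
1²=1, 2²=4, 3²=9, 4²=16, 5²=25, 6²=36, 7²≡2, 8²≡17, 9²≡34, 10²≡6, 11²≡27, 12²≡3, 13²≡28, 14²≡8, 15²≡37, 16²≡21, 17²≡7, 18²≡42, 19²≡32, 20²≡24, 21²≡18, 22²≡14, 23²≡12 (mod 47).
So the quadratic residues mod 47 are {1, 2, 3, 4, 6, 7, 8, 9, 12, 14, 16, 17, 18, 21, 24, 25, 27, 28, 32, 34, 36, 37, 42}.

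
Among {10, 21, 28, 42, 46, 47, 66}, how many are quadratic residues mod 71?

1

(10/71) = +1 → QR.
(21/71) = -1 → non-residue.
(28/71) = -1 → non-residue.
(42/71) = -1 → non-residue.
(46/71) = -1 → non-residue.
(47/71) = -1 → non-residue.
(66/71) = -1 → non-residue.
Total quadratic residues among the 7: 1.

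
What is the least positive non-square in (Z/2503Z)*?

(2/2503) = +1, so 2 is a residue.
(3/2503) = −1, so 3 is the smallest positive non-residue mod 2503.

3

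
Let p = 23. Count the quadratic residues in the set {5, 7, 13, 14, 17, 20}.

(5/23) = -1 → non-residue.
(7/23) = -1 → non-residue.
(13/23) = +1 → QR.
(14/23) = -1 → non-residue.
(17/23) = -1 → non-residue.
(20/23) = -1 → non-residue.
Total quadratic residues among the 6: 1.

1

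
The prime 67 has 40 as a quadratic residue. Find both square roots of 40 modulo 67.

Since 67 ≡ 3 (mod 4), a square root of 40 is 40^((67+1)/4) = 40^17 mod 67.
Repeated squaring: 40^2≡59, 40^4≡64, 40^8≡9, 40^16≡14 (mod 67).
40^17 = 40^(16+1) ≡ 24 (mod 67).
Check: 24² = 576 ≡ 40 (mod 67). The two roots are 24 and 43.

24, 43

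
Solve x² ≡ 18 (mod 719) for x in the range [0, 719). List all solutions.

253, 466

Since 719 ≡ 3 (mod 4), a square root of 18 is 18^((719+1)/4) = 18^180 mod 719.
Repeated squaring: 18^2≡324, 18^4≡2, 18^8≡4, 18^16≡16, 18^32≡256, 18^64≡107, 18^128≡664 (mod 719).
18^180 = 18^(128+32+16+4) ≡ 253 (mod 719).
Check: 253² = 64009 ≡ 18 (mod 719). The two roots are 253 and 466.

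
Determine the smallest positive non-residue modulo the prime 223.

3

(2/223) = +1, so 2 is a residue.
(3/223) = −1, so 3 is the smallest positive non-residue mod 223.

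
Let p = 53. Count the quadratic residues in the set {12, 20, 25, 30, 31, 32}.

1

(12/53) = -1 → non-residue.
(20/53) = -1 → non-residue.
(25/53) = +1 → QR.
(30/53) = -1 → non-residue.
(31/53) = -1 → non-residue.
(32/53) = -1 → non-residue.
Total quadratic residues among the 6: 1.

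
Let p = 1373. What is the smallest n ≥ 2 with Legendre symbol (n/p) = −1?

(2/1373) = −1, so 2 is the smallest positive non-residue mod 1373.

2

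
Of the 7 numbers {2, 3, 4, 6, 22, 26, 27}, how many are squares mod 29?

(2/29) = -1 → non-residue.
(3/29) = -1 → non-residue.
(4/29) = +1 → QR.
(6/29) = +1 → QR.
(22/29) = +1 → QR.
(26/29) = -1 → non-residue.
(27/29) = -1 → non-residue.
Total quadratic residues among the 7: 3.

3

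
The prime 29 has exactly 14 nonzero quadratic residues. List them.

Square k = 1,…,14 (k and 29−k give the same square):
1²=1, 2²=4, 3²=9, 4²=16, 5²=25, 6²≡7, 7²≡20, 8²≡6, 9²≡23, 10²≡13, 11²≡5, 12²≡28, 13²≡24, 14²≡22 (mod 29).
So the quadratic residues mod 29 are {1, 4, 5, 6, 7, 9, 13, 16, 20, 22, 23, 24, 25, 28}.

1 4 5 6 7 9 13 16 20 22 23 24 25 28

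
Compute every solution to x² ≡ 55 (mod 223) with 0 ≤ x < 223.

Since 223 ≡ 3 (mod 4), a square root of 55 is 55^((223+1)/4) = 55^56 mod 223.
Repeated squaring: 55^2≡126, 55^4≡43, 55^8≡65, 55^16≡211, 55^32≡144 (mod 223).
55^56 = 55^(32+16+8) ≡ 72 (mod 223).
Check: 72² = 5184 ≡ 55 (mod 223). The two roots are 72 and 151.

72, 151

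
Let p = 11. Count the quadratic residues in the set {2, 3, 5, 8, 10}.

(2/11) = -1 → non-residue.
(3/11) = +1 → QR.
(5/11) = +1 → QR.
(8/11) = -1 → non-residue.
(10/11) = -1 → non-residue.
Total quadratic residues among the 5: 2.

2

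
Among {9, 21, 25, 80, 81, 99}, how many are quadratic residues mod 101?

5

(9/101) = +1 → QR.
(21/101) = +1 → QR.
(25/101) = +1 → QR.
(80/101) = +1 → QR.
(81/101) = +1 → QR.
(99/101) = -1 → non-residue.
Total quadratic residues among the 6: 5.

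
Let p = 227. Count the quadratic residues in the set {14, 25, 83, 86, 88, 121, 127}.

2

(14/227) = -1 → non-residue.
(25/227) = +1 → QR.
(83/227) = -1 → non-residue.
(86/227) = -1 → non-residue.
(88/227) = -1 → non-residue.
(121/227) = +1 → QR.
(127/227) = -1 → non-residue.
Total quadratic residues among the 7: 2.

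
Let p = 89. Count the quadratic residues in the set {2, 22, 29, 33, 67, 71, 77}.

4

(2/89) = +1 → QR.
(22/89) = +1 → QR.
(29/89) = -1 → non-residue.
(33/89) = -1 → non-residue.
(67/89) = +1 → QR.
(71/89) = +1 → QR.
(77/89) = -1 → non-residue.
Total quadratic residues among the 7: 4.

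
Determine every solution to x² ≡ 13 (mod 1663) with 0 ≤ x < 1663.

Since 1663 ≡ 3 (mod 4), a square root of 13 is 13^((1663+1)/4) = 13^416 mod 1663.
Repeated squaring: 13^2≡169, 13^4≡290, 13^8≡950, 13^16≡1154, 13^32≡1316, 13^64≡673, 13^128≡593, 13^256≡756 (mod 1663).
13^416 = 13^(256+128+32) ≡ 796 (mod 1663).
Check: 796² = 633616 ≡ 13 (mod 1663). The two roots are 796 and 867.

796, 867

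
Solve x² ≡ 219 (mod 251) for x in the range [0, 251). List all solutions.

113, 138

Since 251 ≡ 3 (mod 4), a square root of 219 is 219^((251+1)/4) = 219^63 mod 251.
Repeated squaring: 219^2≡20, 219^4≡149, 219^8≡113, 219^16≡219, 219^32≡20 (mod 251).
219^63 = 219^(32+16+8+4+2+1) ≡ 113 (mod 251).
Check: 113² = 12769 ≡ 219 (mod 251). The two roots are 113 and 138.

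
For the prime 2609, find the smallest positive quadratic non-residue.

(2/2609) = +1, so 2 is a residue.
(3/2609) = −1, so 3 is the smallest positive non-residue mod 2609.

3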